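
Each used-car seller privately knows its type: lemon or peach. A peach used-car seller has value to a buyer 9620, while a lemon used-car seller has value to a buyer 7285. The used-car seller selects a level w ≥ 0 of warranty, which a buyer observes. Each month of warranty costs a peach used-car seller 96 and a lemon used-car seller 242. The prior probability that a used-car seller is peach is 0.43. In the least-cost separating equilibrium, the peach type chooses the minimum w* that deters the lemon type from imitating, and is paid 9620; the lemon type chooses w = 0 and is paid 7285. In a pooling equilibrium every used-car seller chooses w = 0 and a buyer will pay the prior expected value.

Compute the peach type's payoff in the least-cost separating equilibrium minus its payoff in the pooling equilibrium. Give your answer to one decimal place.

404.7

Least-cost separating signal: w* solves 7285 = 9620 − 242·w*, so w* = (9620 − 7285)/242 ≈ 9.6488.
Peach type's separating payoff: 9620 − 96 × w* = 9620 − 96 × (9620 − 7285)/242 = 9620 − 224160/242 ≈ 8693.719.
Pooling payoff: 0.43 × 9620 + 0.57 × 7285 = 8289.05.
Difference: 8693.719 − 8289.05 = 404.669, i.e. 404.7 to one decimal place.
The peach type prefers to separate.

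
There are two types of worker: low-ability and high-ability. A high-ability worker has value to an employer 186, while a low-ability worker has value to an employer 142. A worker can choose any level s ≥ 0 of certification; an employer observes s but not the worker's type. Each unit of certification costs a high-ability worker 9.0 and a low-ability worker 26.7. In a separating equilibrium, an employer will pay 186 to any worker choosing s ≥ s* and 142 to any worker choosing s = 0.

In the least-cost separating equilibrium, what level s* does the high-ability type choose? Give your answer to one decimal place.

A low-ability worker choosing s = 0 receives 142.
Imitating at s* instead would pay 186 at cost 26.7·s*, netting 186 − 26.7·s*.
Indifference: 142 = 186 − 26.7·s*, so s* = (186 − 142) / 26.7 ≈ 1.6.
This is the low-ability type's binding incentive-compatibility constraint; any s ≥ 1.6 sustains separation on that side.

1.6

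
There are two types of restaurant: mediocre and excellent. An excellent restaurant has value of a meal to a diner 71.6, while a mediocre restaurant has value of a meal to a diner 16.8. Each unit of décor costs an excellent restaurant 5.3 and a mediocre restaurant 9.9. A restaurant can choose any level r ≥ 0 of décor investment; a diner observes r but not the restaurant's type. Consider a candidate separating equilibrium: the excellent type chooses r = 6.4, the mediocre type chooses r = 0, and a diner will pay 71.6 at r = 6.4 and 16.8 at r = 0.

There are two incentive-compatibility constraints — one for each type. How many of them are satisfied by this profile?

2

Mediocre type: stay at 0 → 16.8; mimic → 71.6 − 9.9 × 6.4 = 8.24. IC holds (16.8 ≥ 8.24).
Excellent type: signal → 71.6 − 5.3 × 6.4 = 37.68; deviate to 0 → 16.8. IC holds (37.68 ≥ 16.8).
2 of 2 constraints hold, so this is a separating equilibrium.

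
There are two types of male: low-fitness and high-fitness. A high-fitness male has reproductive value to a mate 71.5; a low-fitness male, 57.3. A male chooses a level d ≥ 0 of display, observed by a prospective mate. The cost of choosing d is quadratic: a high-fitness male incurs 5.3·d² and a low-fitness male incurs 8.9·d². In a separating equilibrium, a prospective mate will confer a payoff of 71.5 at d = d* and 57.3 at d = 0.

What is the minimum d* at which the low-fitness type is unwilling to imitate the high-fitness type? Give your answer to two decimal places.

The low-fitness type at d = 0 receives 57.3; imitating at d* yields 71.5 − 8.9·d*².
Indifference: 57.3 = 71.5 − 8.9·d*², so d*² = (71.5 − 57.3) / 8.9 ≈ 1.5955.
d* = √1.5955 ≈ 1.26.

1.26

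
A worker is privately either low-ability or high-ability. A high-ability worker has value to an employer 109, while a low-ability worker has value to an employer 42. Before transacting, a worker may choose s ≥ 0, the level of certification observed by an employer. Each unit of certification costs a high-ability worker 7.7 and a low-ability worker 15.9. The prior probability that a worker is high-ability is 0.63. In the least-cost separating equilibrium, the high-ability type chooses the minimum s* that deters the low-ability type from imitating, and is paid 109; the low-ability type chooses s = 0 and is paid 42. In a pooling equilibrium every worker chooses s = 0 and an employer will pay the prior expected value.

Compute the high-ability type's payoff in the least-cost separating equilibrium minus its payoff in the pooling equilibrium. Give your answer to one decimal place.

-7.7

Least-cost separating signal: s* solves 42 = 109 − 15.9·s*, so s* = (109 − 42)/15.9 ≈ 4.2138.
High-ability type's separating payoff: 109 − 7.7 × s* = 109 − 7.7 × (109 − 42)/15.9 = 109 − 515.9/15.9 ≈ 76.553.
Pooling payoff: 0.63 × 109 + 0.37 × 42 = 84.21.
Difference: 76.553 − 84.21 = -7.657, i.e. -7.7 to one decimal place.
The high-ability type would prefer the pooling outcome.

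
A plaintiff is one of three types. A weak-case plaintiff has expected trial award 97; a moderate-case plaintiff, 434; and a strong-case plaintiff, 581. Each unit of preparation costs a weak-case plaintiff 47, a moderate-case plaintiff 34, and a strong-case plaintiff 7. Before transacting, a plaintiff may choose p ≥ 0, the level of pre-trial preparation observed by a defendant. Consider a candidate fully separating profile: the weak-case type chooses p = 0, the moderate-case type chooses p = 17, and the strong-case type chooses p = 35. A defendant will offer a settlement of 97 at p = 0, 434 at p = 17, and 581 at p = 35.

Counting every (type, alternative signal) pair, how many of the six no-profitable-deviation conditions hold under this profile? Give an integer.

Weak-case (own payoff 97): to p=17 gives 434 − 47×17 = -365 → no gain ✓; to p=35 gives 581 − 47×35 = -1064 → no gain ✓.
Strong-case (own payoff 581 − 7×35 = 336): to p=0 gives 97 → no gain ✓; to p=17 gives 434 − 7×17 = 315 → no gain ✓.
Moderate-case (own payoff 434 − 34×17 = -144): to p=0 gives 97 → profitable ✗; to p=35 gives 581 − 34×35 = -609 → no gain ✓.
5 of the 6 constraints hold; not an equilibrium.

5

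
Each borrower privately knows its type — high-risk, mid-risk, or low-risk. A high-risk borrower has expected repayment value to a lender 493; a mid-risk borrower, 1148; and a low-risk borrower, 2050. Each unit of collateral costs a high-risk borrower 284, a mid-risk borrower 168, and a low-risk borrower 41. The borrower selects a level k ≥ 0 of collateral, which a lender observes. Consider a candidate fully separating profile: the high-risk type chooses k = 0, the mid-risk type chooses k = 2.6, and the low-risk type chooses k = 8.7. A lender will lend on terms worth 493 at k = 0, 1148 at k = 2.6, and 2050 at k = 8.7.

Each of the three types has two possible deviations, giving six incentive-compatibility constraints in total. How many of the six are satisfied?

6

Mid-risk (own payoff 1148 − 168×2.6 = 711.2): to k=0 gives 493 → no gain ✓; to k=8.7 gives 2050 − 168×8.7 = 588.4 → no gain ✓.
High-risk (own payoff 493): to k=2.6 gives 1148 − 284×2.6 = 409.6 → no gain ✓; to k=8.7 gives 2050 − 284×8.7 = -420.8 → no gain ✓.
Low-risk (own payoff 2050 − 41×8.7 = 1693.3): to k=0 gives 493 → no gain ✓; to k=2.6 gives 1148 − 41×2.6 = 1041.4 → no gain ✓.
6 of the 6 constraints hold; this profile is a separating equilibrium.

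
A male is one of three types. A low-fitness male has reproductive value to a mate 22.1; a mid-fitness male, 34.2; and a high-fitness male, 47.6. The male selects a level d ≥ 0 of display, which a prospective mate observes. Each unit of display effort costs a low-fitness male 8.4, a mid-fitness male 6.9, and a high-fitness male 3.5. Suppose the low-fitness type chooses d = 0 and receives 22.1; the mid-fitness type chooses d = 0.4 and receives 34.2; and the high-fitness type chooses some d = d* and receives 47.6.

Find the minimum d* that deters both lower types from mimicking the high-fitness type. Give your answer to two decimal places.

3.04

Mid-fitness type (on-path payoff 34.2 − 6.9×0.4 = 31.44) won't mimic when 31.44 ≥ 47.6 − 6.9·d*, i.e. d* ≥ 2.34.
Low-fitness type (on-path payoff 22.1) won't mimic when 22.1 ≥ 47.6 − 8.4·d*, i.e. d* ≥ 3.04.
Both must hold, so d* = max(3.04, 2.34) = 3.04. The low-fitness type's constraint binds.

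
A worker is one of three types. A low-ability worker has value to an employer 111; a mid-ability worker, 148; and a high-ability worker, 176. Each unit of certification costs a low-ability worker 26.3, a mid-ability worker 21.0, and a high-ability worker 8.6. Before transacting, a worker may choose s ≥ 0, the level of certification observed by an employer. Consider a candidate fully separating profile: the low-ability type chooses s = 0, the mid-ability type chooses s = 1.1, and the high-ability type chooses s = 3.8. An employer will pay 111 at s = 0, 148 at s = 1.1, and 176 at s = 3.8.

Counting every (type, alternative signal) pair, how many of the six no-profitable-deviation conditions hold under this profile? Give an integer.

Low-ability (own payoff 111): to s=1.1 gives 148 − 26.3×1.1 = 119.07 → profitable ✗; to s=3.8 gives 176 − 26.3×3.8 = 76.06 → no gain ✓.
High-ability (own payoff 176 − 8.6×3.8 = 143.32): to s=0 gives 111 → no gain ✓; to s=1.1 gives 148 − 8.6×1.1 = 138.54 → no gain ✓.
Mid-ability (own payoff 148 − 21.0×1.1 = 124.9): to s=0 gives 111 → no gain ✓; to s=3.8 gives 176 − 21.0×3.8 = 96.2 → no gain ✓.
5 of the 6 constraints hold; not an equilibrium.

5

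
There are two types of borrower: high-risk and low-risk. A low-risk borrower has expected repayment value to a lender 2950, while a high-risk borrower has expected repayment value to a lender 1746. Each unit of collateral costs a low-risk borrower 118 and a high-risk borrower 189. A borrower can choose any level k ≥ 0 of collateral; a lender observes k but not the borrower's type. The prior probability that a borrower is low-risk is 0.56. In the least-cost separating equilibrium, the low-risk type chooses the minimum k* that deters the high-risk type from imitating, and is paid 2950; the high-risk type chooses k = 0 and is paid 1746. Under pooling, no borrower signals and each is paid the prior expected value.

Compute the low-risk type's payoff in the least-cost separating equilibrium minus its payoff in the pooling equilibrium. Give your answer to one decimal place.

Least-cost separating signal: k* solves 1746 = 2950 − 189·k*, so k* = (2950 − 1746)/189 ≈ 6.3704.
Low-risk type's separating payoff: 2950 − 118 × k* = 2950 − 118 × (2950 − 1746)/189 = 2950 − 142072/189 ≈ 2198.296.
Pooling payoff: 0.56 × 2950 + 0.44 × 1746 = 2420.24.
Difference: 2198.296 − 2420.24 = -221.944, i.e. -221.9 to one decimal place.
The low-risk type would prefer the pooling outcome.

-221.9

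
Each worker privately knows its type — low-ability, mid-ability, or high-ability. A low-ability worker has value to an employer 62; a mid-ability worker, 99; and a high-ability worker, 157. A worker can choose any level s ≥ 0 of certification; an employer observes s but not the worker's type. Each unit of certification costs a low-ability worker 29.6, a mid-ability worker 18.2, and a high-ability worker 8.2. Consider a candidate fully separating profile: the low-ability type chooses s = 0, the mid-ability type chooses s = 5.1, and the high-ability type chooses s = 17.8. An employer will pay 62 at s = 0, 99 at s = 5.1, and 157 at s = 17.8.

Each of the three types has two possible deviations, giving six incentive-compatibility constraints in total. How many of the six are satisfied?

Low-ability (own payoff 62): to s=5.1 gives 99 − 29.6×5.1 = -51.96 → no gain ✓; to s=17.8 gives 157 − 29.6×17.8 = -369.88 → no gain ✓.
High-ability (own payoff 157 − 8.2×17.8 = 11.04): to s=0 gives 62 → profitable ✗; to s=5.1 gives 99 − 8.2×5.1 = 57.18 → profitable ✗.
Mid-ability (own payoff 99 − 18.2×5.1 = 6.18): to s=0 gives 62 → profitable ✗; to s=17.8 gives 157 − 18.2×17.8 = -166.96 → no gain ✓.
3 of the 6 constraints hold; not an equilibrium.

3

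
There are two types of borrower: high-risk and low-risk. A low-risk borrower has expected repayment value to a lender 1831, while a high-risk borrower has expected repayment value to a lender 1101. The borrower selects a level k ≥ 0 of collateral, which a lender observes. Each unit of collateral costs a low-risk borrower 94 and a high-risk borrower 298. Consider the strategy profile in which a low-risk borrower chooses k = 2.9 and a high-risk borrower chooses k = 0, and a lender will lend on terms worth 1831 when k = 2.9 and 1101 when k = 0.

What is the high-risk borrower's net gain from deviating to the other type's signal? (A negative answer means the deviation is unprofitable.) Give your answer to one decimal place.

Playing k = 0 the high-risk borrower receives 1101.
Deviating to k = 2.9 brings payment 1831 at cost 298 × 2.9 = 864.2, netting 966.8.
Gain from deviating: 966.8 − 1101 = -134.2.
The gain is negative, so the high-risk type's incentive-compatibility constraint is satisfied.

-134.2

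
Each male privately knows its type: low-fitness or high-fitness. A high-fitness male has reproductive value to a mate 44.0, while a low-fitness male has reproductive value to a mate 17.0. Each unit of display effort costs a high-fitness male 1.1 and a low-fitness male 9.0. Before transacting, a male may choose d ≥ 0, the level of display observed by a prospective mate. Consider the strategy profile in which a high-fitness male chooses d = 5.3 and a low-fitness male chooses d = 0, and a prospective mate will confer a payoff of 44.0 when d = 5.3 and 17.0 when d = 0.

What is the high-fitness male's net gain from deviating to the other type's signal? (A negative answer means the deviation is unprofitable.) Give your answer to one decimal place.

Playing d = 5.3 the high-fitness male receives 44.0 − 1.1 × 5.3 = 38.17.
Deviating to d = 0 yields 17.0 instead.
Gain from deviating: 17.0 − 38.17 = -21.17, i.e. -21.2 to one decimal place.
The gain is negative, so the high-fitness type's incentive-compatibility constraint is satisfied.

-21.2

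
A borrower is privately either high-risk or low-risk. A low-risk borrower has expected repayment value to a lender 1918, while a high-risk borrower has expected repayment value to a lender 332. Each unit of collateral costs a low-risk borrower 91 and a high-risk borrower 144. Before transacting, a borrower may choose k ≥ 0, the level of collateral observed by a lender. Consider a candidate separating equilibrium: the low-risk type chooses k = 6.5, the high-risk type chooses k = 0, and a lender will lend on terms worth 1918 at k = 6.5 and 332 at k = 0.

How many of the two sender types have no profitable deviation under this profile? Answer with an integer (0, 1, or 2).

High-risk type: stay at 0 → 332; mimic → 1918 − 144 × 6.5 = 982. IC fails (332 < 982).
Low-risk type: signal → 1918 − 91 × 6.5 = 1326.5; deviate to 0 → 332. IC holds (1326.5 ≥ 332).
1 of 2 constraints hold, so this profile is not an equilibrium.

1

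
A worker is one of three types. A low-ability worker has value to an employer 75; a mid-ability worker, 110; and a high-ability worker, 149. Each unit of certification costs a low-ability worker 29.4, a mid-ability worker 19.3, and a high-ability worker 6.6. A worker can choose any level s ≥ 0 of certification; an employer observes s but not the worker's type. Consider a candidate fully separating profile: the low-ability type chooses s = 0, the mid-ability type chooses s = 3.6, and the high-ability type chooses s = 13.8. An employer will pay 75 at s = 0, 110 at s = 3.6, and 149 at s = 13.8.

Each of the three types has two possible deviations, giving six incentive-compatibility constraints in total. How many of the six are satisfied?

3

Low-ability (own payoff 75): to s=3.6 gives 110 − 29.4×3.6 = 4.16 → no gain ✓; to s=13.8 gives 149 − 29.4×13.8 = -256.72 → no gain ✓.
Mid-ability (own payoff 110 − 19.3×3.6 = 40.52): to s=0 gives 75 → profitable ✗; to s=13.8 gives 149 − 19.3×13.8 = -117.34 → no gain ✓.
High-ability (own payoff 149 − 6.6×13.8 = 57.92): to s=0 gives 75 → profitable ✗; to s=3.6 gives 110 − 6.6×3.6 = 86.24 → profitable ✗.
3 of the 6 constraints hold; not an equilibrium.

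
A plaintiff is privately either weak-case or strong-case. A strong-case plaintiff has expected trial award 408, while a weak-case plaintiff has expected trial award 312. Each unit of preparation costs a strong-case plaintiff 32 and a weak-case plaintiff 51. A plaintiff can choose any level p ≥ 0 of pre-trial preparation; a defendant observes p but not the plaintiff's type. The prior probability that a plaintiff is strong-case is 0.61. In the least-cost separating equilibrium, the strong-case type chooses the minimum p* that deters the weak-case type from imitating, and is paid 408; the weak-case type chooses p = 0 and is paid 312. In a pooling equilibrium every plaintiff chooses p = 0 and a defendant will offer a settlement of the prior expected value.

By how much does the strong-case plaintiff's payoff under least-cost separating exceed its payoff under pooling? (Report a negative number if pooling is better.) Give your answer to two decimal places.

-22.80

Least-cost separating signal: p* solves 312 = 408 − 51·p*, so p* = (408 − 312)/51 ≈ 1.8824.
Strong-case type's separating payoff: 408 − 32 × p* = 408 − 32 × (408 − 312)/51 = 408 − 3072/51 ≈ 347.7647.
Pooling payoff: 0.61 × 408 + 0.39 × 312 = 370.56.
Difference: 347.7647 − 370.56 = -22.7953, i.e. -22.80 to two decimal places.
The strong-case type would prefer the pooling outcome.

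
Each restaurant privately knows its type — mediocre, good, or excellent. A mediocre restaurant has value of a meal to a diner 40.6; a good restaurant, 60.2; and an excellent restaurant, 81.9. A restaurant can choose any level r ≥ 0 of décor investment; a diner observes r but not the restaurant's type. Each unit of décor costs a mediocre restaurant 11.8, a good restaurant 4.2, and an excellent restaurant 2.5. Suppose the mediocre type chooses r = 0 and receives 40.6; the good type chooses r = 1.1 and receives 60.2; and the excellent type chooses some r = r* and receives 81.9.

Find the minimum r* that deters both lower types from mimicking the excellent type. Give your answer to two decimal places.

Mediocre type (on-path payoff 40.6) won't mimic when 40.6 ≥ 81.9 − 11.8·r*, i.e. r* ≥ 3.50.
Good type (on-path payoff 60.2 − 4.2×1.1 = 55.58) won't mimic when 55.58 ≥ 81.9 − 4.2·r*, i.e. r* ≥ 6.27.
Both must hold, so r* = max(3.50, 6.27) = 6.27. The good type's constraint binds.

6.27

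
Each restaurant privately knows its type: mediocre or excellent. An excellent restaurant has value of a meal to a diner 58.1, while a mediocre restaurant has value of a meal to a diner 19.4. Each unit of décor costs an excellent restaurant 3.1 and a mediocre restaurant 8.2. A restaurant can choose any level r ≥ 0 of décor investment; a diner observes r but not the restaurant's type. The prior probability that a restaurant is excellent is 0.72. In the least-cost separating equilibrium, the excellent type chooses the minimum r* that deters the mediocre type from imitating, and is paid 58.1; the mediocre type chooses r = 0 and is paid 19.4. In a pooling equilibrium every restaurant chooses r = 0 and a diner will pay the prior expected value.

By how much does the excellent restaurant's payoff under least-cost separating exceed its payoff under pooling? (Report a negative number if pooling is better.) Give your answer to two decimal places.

Least-cost separating signal: r* solves 19.4 = 58.1 − 8.2·r*, so r* = (58.1 − 19.4)/8.2 ≈ 4.7195.
Excellent type's separating payoff: 58.1 − 3.1 × r* = 58.1 − 3.1 × (58.1 − 19.4)/8.2 = 58.1 − 119.97/8.2 ≈ 43.4695.
Pooling payoff: 0.72 × 58.1 + 0.28 × 19.4 = 47.264.
Difference: 43.4695 − 47.264 = -3.7945, i.e. -3.79 to two decimal places.
The excellent type would prefer the pooling outcome.

-3.79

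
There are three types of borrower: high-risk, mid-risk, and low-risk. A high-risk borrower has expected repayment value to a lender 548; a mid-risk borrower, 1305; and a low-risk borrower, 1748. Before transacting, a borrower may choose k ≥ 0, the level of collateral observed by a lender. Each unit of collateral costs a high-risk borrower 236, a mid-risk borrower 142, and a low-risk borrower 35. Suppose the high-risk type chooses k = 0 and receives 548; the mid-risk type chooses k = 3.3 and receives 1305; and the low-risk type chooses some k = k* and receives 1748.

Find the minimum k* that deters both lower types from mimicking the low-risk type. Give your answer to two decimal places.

Mid-risk type (on-path payoff 1305 − 142×3.3 = 836.4) won't mimic when 836.4 ≥ 1748 − 142·k*, i.e. k* ≥ 6.42.
High-risk type (on-path payoff 548) won't mimic when 548 ≥ 1748 − 236·k*, i.e. k* ≥ 5.08.
Both must hold, so k* = max(5.08, 6.42) = 6.42. The mid-risk type's constraint binds.

6.42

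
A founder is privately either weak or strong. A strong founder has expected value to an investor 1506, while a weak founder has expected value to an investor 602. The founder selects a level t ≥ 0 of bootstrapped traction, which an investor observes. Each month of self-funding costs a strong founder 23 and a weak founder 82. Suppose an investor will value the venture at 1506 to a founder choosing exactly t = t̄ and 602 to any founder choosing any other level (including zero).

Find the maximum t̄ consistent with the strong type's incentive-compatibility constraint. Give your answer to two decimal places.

39.30

Choosing t̄ yields the strong type 1506 − 23·t̄; choosing zero yields 602.
The strong type is indifferent at 1506 − 23·t̄ = 602, i.e. t̄ = (1506 − 602) / 23 ≈ 39.30.
For any t̄ above 39.30 the strong type would rather pool at zero, so separation collapses.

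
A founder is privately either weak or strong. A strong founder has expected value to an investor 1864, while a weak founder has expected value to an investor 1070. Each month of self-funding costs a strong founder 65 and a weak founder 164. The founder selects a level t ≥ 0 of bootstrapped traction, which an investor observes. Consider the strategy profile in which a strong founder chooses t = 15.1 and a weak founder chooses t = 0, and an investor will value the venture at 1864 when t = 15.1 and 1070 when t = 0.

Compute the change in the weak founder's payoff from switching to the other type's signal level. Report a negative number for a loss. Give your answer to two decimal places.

-1682.40

Playing t = 0 the weak founder receives 1070.
Deviating to t = 15.1 brings payment 1864 at cost 164 × 15.1 = 2476.4, netting -612.4.
Gain from deviating: -612.4 − 1070 = -1682.40.
The gain is negative, so the weak type's incentive-compatibility constraint is satisfied.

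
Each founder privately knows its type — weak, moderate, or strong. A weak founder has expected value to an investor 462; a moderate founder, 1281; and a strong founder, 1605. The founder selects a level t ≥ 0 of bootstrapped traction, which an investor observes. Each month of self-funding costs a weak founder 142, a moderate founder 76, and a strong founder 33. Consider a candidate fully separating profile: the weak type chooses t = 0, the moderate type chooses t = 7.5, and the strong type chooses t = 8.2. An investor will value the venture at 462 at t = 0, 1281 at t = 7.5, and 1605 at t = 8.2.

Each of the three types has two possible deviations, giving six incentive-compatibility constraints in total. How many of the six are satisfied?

5

Weak (own payoff 462): to t=7.5 gives 1281 − 142×7.5 = 216 → no gain ✓; to t=8.2 gives 1605 − 142×8.2 = 440.6 → no gain ✓.
Strong (own payoff 1605 − 33×8.2 = 1334.4): to t=0 gives 462 → no gain ✓; to t=7.5 gives 1281 − 33×7.5 = 1033.5 → no gain ✓.
Moderate (own payoff 1281 − 76×7.5 = 711): to t=0 gives 462 → no gain ✓; to t=8.2 gives 1605 − 76×8.2 = 981.8 → profitable ✗.
5 of the 6 constraints hold; not an equilibrium.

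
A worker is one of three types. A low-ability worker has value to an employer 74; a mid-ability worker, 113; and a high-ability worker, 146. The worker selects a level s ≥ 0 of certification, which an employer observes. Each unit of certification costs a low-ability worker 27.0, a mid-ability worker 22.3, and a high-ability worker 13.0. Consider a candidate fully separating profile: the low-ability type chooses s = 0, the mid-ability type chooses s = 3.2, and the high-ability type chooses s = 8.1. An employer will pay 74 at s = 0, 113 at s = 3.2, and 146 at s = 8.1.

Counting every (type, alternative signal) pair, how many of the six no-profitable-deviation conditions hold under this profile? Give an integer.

3

High-ability (own payoff 146 − 13.0×8.1 = 40.7): to s=0 gives 74 → profitable ✗; to s=3.2 gives 113 − 13.0×3.2 = 71.4 → profitable ✗.
Mid-ability (own payoff 113 − 22.3×3.2 = 41.64): to s=0 gives 74 → profitable ✗; to s=8.1 gives 146 − 22.3×8.1 = -34.63 → no gain ✓.
Low-ability (own payoff 74): to s=3.2 gives 113 − 27.0×3.2 = 26.6 → no gain ✓; to s=8.1 gives 146 − 27.0×8.1 = -72.7 → no gain ✓.
3 of the 6 constraints hold; not an equilibrium.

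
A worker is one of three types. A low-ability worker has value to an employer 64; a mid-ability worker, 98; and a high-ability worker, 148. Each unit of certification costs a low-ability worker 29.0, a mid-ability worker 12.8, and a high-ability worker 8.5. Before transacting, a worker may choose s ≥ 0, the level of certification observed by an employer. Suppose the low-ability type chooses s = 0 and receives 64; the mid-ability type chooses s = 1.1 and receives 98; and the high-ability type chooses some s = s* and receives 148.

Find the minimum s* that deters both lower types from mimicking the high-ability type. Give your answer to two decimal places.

5.01

Low-ability type (on-path payoff 64) won't mimic when 64 ≥ 148 − 29.0·s*, i.e. s* ≥ 2.90.
Mid-ability type (on-path payoff 98 − 12.8×1.1 = 83.92) won't mimic when 83.92 ≥ 148 − 12.8·s*, i.e. s* ≥ 5.01.
Both must hold, so s* = max(2.90, 5.01) = 5.01. The mid-ability type's constraint binds.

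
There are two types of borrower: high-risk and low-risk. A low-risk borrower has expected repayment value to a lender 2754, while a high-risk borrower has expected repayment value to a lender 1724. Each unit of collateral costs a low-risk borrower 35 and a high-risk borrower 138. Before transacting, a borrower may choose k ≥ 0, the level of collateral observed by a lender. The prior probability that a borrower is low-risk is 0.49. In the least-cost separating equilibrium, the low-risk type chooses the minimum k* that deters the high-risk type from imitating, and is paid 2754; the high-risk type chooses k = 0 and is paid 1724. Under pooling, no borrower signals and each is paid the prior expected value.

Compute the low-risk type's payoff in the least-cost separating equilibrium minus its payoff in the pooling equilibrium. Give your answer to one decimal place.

264.1

Least-cost separating signal: k* solves 1724 = 2754 − 138·k*, so k* = (2754 − 1724)/138 ≈ 7.4638.
Low-risk type's separating payoff: 2754 − 35 × k* = 2754 − 35 × (2754 − 1724)/138 = 2754 − 36050/138 ≈ 2492.768.
Pooling payoff: 0.49 × 2754 + 0.51 × 1724 = 2228.7.
Difference: 2492.768 − 2228.7 = 264.068, i.e. 264.1 to one decimal place.
The low-risk type prefers to separate.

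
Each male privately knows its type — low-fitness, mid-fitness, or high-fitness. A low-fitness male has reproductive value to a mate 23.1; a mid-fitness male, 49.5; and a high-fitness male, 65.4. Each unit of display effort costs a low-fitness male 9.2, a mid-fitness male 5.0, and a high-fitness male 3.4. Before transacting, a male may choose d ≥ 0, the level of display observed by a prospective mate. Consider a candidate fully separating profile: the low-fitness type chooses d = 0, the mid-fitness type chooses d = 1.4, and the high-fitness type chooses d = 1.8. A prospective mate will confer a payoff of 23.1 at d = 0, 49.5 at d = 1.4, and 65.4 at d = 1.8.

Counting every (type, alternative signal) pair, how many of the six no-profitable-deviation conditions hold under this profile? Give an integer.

Low-fitness (own payoff 23.1): to d=1.4 gives 49.5 − 9.2×1.4 = 36.62 → profitable ✗; to d=1.8 gives 65.4 − 9.2×1.8 = 48.84 → profitable ✗.
Mid-fitness (own payoff 49.5 − 5.0×1.4 = 42.5): to d=0 gives 23.1 → no gain ✓; to d=1.8 gives 65.4 − 5.0×1.8 = 56.4 → profitable ✗.
High-fitness (own payoff 65.4 − 3.4×1.8 = 59.28): to d=0 gives 23.1 → no gain ✓; to d=1.4 gives 49.5 − 3.4×1.4 = 44.74 → no gain ✓.
3 of the 6 constraints hold; not an equilibrium.

3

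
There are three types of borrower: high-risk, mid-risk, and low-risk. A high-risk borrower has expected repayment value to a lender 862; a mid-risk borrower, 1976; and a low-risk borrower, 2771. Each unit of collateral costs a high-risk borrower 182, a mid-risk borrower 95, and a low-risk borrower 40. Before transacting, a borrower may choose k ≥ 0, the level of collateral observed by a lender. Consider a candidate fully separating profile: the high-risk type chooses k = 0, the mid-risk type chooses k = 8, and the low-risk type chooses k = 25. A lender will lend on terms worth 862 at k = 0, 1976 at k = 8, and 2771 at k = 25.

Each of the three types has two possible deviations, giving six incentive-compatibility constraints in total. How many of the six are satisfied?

Mid-risk (own payoff 1976 − 95×8 = 1216): to k=0 gives 862 → no gain ✓; to k=25 gives 2771 − 95×25 = 396 → no gain ✓.
Low-risk (own payoff 2771 − 40×25 = 1771): to k=0 gives 862 → no gain ✓; to k=8 gives 1976 − 40×8 = 1656 → no gain ✓.
High-risk (own payoff 862): to k=8 gives 1976 − 182×8 = 520 → no gain ✓; to k=25 gives 2771 − 182×25 = -1779 → no gain ✓.
6 of the 6 constraints hold; this profile is a separating equilibrium.

6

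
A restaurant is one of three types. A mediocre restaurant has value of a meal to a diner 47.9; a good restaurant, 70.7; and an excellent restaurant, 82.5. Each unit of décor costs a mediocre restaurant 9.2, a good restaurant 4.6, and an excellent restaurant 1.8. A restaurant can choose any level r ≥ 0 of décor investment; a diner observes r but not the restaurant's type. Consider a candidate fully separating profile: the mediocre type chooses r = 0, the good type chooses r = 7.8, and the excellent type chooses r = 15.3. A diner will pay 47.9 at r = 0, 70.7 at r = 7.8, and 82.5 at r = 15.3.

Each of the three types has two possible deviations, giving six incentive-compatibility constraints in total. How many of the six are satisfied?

Good (own payoff 70.7 − 4.6×7.8 = 34.82): to r=0 gives 47.9 → profitable ✗; to r=15.3 gives 82.5 − 4.6×15.3 = 12.12 → no gain ✓.
Mediocre (own payoff 47.9): to r=7.8 gives 70.7 − 9.2×7.8 = -1.06 → no gain ✓; to r=15.3 gives 82.5 − 9.2×15.3 = -58.26 → no gain ✓.
Excellent (own payoff 82.5 − 1.8×15.3 = 54.96): to r=0 gives 47.9 → no gain ✓; to r=7.8 gives 70.7 − 1.8×7.8 = 56.66 → profitable ✗.
4 of the 6 constraints hold; not an equilibrium.

4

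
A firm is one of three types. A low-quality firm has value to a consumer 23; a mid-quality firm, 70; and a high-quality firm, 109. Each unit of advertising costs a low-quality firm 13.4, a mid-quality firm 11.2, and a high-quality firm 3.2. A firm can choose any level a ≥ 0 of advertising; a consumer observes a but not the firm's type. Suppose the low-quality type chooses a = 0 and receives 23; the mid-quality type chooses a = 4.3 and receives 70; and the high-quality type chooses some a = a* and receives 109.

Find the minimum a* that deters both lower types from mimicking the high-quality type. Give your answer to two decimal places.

Mid-quality type (on-path payoff 70 − 11.2×4.3 = 21.84) won't mimic when 21.84 ≥ 109 − 11.2·a*, i.e. a* ≥ 7.78.
Low-quality type (on-path payoff 23) won't mimic when 23 ≥ 109 − 13.4·a*, i.e. a* ≥ 6.42.
Both must hold, so a* = max(6.42, 7.78) = 7.78. The mid-quality type's constraint binds.

7.78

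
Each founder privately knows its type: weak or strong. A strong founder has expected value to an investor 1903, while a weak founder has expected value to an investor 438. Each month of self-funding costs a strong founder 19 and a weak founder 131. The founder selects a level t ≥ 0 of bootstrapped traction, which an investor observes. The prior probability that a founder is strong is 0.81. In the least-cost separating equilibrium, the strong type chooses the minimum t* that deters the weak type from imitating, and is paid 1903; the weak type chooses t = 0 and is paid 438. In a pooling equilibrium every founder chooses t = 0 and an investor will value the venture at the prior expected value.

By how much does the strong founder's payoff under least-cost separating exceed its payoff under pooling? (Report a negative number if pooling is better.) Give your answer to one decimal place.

Least-cost separating signal: t* solves 438 = 1903 − 131·t*, so t* = (1903 − 438)/131 ≈ 11.1832.
Strong type's separating payoff: 1903 − 19 × t* = 1903 − 19 × (1903 − 438)/131 = 1903 − 27835/131 ≈ 1690.519.
Pooling payoff: 0.81 × 1903 + 0.19 × 438 = 1624.65.
Difference: 1690.519 − 1624.65 = 65.869, i.e. 65.9 to one decimal place.
The strong type prefers to separate.

65.9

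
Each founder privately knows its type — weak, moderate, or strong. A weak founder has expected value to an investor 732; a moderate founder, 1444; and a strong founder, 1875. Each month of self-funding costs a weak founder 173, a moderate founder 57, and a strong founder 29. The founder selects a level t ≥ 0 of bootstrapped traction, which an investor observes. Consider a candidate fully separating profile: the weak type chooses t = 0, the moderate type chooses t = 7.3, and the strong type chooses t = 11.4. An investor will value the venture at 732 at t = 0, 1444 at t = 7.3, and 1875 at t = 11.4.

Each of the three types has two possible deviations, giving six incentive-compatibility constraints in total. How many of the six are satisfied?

Moderate (own payoff 1444 − 57×7.3 = 1027.9): to t=0 gives 732 → no gain ✓; to t=11.4 gives 1875 − 57×11.4 = 1225.2 → profitable ✗.
Weak (own payoff 732): to t=7.3 gives 1444 − 173×7.3 = 181.1 → no gain ✓; to t=11.4 gives 1875 − 173×11.4 = -97.2 → no gain ✓.
Strong (own payoff 1875 − 29×11.4 = 1544.4): to t=0 gives 732 → no gain ✓; to t=7.3 gives 1444 − 29×7.3 = 1232.3 → no gain ✓.
5 of the 6 constraints hold; not an equilibrium.

5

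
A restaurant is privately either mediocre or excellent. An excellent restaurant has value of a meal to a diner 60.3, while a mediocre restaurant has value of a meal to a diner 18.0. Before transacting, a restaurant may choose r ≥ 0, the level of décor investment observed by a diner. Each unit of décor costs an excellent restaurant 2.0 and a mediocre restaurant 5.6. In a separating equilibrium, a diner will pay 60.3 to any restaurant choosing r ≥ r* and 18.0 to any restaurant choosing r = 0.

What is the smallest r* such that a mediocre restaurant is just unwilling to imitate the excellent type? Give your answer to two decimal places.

7.55

A mediocre restaurant choosing r = 0 receives 18.0.
Imitating at r* instead would pay 60.3 at cost 5.6·r*, netting 60.3 − 5.6·r*.
Indifference: 18.0 = 60.3 − 5.6·r*, so r* = (60.3 − 18.0) / 5.6 ≈ 7.55.
At r* the mediocre type's incentive constraint just binds; the excellent type strictly prefers r* since its per-unit cost is lower.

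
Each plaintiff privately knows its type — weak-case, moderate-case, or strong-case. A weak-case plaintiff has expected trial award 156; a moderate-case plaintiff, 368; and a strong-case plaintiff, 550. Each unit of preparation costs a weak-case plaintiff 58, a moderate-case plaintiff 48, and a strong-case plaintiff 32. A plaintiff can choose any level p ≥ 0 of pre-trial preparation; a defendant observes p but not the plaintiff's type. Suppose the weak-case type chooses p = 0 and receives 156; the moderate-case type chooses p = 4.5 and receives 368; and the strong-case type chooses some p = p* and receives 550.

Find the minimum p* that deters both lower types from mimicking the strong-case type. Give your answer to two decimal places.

Weak-case type (on-path payoff 156) won't mimic when 156 ≥ 550 − 58·p*, i.e. p* ≥ 6.79.
Moderate-case type (on-path payoff 368 − 48×4.5 = 152) won't mimic when 152 ≥ 550 − 48·p*, i.e. p* ≥ 8.29.
Both must hold, so p* = max(6.79, 8.29) = 8.29. The moderate-case type's constraint binds.

8.29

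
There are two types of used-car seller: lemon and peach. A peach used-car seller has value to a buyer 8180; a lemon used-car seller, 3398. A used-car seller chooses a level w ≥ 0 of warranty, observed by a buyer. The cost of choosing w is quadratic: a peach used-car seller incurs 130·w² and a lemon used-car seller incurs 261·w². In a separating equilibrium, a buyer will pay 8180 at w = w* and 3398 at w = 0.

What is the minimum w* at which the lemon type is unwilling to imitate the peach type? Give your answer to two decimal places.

The lemon type at w = 0 receives 3398; imitating at w* yields 8180 − 261·w*².
Indifference: 3398 = 8180 − 261·w*², so w*² = (8180 − 3398) / 261 ≈ 18.3218.
w* = √18.3218 ≈ 4.28.

4.28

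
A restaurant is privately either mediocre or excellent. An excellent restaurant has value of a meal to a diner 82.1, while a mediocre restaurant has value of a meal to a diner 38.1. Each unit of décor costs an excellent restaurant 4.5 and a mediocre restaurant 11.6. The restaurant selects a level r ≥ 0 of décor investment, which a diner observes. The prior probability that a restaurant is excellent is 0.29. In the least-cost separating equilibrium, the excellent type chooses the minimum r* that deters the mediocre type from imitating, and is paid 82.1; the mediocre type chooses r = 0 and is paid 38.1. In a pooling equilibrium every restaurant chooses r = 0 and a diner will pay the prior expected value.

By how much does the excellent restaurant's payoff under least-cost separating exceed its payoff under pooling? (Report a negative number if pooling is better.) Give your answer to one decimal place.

Least-cost separating signal: r* solves 38.1 = 82.1 − 11.6·r*, so r* = (82.1 − 38.1)/11.6 ≈ 3.7931.
Excellent type's separating payoff: 82.1 − 4.5 × r* = 82.1 − 4.5 × (82.1 − 38.1)/11.6 = 82.1 − 198/11.6 ≈ 65.031.
Pooling payoff: 0.29 × 82.1 + 0.71 × 38.1 = 50.86.
Difference: 65.031 − 50.86 = 14.171, i.e. 14.2 to one decimal place.
The excellent type prefers to separate.

14.2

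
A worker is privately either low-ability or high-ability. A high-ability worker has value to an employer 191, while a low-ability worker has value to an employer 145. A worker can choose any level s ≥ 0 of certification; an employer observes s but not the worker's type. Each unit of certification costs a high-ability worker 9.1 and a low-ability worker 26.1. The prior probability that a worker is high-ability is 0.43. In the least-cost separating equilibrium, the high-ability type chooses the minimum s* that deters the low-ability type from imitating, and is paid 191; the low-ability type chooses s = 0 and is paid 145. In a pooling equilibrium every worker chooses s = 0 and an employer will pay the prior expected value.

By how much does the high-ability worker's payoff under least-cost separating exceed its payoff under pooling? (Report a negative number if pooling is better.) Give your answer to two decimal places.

10.18

Least-cost separating signal: s* solves 145 = 191 − 26.1·s*, so s* = (191 − 145)/26.1 ≈ 1.7625.
High-ability type's separating payoff: 191 − 9.1 × s* = 191 − 9.1 × (191 − 145)/26.1 = 191 − 418.6/26.1 ≈ 174.9617.
Pooling payoff: 0.43 × 191 + 0.57 × 145 = 164.78.
Difference: 174.9617 − 164.78 = 10.1817, i.e. 10.18 to two decimal places.
The high-ability type prefers to separate.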